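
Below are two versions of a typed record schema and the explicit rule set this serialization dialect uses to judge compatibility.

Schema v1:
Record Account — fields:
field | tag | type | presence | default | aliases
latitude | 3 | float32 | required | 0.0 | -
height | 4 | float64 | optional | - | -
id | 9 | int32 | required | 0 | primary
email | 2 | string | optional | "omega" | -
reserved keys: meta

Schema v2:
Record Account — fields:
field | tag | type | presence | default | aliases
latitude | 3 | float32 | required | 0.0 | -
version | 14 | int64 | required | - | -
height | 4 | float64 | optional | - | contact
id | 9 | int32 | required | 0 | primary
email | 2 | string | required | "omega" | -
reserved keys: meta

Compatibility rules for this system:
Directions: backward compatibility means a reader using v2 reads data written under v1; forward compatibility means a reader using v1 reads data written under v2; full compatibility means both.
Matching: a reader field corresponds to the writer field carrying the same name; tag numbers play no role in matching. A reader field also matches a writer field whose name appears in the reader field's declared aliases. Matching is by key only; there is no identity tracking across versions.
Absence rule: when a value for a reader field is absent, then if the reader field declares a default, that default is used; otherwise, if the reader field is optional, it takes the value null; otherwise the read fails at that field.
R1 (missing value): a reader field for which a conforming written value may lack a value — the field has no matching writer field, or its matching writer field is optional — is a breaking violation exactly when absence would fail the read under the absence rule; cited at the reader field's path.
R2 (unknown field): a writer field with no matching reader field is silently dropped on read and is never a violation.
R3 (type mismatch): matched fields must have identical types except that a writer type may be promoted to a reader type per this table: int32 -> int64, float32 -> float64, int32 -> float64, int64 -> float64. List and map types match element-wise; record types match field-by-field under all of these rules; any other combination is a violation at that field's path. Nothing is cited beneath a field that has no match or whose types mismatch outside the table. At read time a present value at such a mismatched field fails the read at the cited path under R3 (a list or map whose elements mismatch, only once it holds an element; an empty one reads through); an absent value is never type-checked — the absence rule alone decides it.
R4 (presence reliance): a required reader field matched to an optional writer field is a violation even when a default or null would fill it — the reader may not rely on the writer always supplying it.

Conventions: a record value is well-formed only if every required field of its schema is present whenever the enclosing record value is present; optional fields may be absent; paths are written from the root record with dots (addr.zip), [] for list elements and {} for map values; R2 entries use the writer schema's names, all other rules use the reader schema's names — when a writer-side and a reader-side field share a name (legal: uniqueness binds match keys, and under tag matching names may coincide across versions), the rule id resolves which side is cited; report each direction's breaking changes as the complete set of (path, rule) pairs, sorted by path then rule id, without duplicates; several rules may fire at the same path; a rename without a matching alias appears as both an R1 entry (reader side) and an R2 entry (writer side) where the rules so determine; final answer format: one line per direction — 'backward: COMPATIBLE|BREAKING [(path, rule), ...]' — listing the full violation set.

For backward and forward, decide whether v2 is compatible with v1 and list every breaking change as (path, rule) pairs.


arrows below run writer -> reader for Account
backward on Account — v2 reading data written by v1:
  writer required, float32 -> float32: reader latitude maps from writer latitude
  version: no writer-side match
  writer optional, float64 -> float64: reader height maps from writer height
  writer required, int32 -> int32: reader id maps from writer id
  writer optional, string -> string: reader email maps from writer email
  rule R4 violated at email
  rule R1 violated at version
  backward on Account therefore BREAKING (2)
forward on Account — v1 reading data written by v2:
  writer required, float32 -> float32: reader latitude maps from writer latitude
  writer optional, float64 -> float64: reader height maps from writer height
  writer required, int32 -> int32: reader id maps from writer id
  writer required, string -> string: reader email maps from writer email
  writer version: unknown to reader
  => no violations; forward on Account: COMPATIBLE

backward: BREAKING [(email, R4), (version, R1)]; forward: COMPATIBLE []


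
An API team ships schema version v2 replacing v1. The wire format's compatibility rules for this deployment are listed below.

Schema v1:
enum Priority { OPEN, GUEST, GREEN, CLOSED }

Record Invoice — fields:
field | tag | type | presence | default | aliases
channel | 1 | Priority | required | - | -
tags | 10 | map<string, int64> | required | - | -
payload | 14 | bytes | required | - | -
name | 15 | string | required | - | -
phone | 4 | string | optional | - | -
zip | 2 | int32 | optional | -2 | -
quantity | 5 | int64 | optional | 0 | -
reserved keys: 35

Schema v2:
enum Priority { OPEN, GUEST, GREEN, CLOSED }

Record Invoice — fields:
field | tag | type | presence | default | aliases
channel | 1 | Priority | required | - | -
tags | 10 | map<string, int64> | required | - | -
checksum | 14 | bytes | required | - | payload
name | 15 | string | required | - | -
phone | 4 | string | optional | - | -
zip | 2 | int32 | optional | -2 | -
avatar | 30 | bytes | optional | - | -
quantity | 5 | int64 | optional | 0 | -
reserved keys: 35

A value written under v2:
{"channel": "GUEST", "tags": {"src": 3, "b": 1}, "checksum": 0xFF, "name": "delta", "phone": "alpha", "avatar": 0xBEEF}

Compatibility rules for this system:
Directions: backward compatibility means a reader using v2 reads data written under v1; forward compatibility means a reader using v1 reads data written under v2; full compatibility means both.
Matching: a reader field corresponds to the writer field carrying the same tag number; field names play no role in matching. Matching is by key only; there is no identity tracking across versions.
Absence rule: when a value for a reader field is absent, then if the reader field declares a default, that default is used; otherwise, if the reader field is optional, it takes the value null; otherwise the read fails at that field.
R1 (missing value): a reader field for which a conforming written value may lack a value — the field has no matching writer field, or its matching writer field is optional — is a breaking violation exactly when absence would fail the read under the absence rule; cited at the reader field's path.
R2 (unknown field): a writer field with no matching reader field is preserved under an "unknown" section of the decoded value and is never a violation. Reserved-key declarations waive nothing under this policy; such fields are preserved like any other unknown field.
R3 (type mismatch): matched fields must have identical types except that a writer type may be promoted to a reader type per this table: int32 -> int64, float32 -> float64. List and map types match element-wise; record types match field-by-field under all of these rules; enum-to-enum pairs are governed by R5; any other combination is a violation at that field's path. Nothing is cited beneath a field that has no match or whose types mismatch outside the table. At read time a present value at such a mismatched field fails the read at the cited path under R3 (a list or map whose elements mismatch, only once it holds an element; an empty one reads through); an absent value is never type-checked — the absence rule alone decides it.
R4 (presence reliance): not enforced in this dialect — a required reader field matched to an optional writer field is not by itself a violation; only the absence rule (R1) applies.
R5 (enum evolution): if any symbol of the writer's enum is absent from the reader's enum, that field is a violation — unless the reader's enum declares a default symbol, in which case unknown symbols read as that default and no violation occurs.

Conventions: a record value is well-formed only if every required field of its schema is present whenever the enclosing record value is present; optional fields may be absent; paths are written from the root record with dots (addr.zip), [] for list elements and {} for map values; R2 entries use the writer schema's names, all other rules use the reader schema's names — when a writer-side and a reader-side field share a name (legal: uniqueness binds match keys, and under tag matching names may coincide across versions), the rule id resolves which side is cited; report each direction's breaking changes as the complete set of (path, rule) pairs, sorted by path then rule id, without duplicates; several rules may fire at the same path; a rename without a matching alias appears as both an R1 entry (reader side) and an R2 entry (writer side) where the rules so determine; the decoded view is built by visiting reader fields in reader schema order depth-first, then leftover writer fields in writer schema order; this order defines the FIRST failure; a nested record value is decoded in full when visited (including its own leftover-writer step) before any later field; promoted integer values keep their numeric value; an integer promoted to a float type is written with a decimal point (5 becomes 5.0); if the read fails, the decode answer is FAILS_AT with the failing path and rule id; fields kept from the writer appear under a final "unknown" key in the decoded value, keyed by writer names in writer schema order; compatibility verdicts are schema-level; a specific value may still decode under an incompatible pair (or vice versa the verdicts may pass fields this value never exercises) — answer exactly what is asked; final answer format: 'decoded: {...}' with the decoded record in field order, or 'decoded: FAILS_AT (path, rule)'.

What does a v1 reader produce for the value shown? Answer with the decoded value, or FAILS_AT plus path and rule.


arrows below run writer -> reader for Invoice
decode walk for Invoice under reader schema v1:
  channel := "GUEST"
  tags := {"src": 3, "b": 1}
  payload := 0xFF (from writer checksum)
  name := "delta"
  phone := "alpha"
  zip := -2 (missing; default applied)
  quantity := 0 (missing; default applied)
  writer avatar: kept under "unknown"
  => decoded: {"channel": "GUEST", "tags": {"src": 3, "b": 1}, "payload": 0xFF, "name": "delta", "phone": "alpha", "zip": -2, "quantity": 0, "unknown": {"avatar": 0xBEEF}}
ruling out the remaining Invoice differences:
  renamed field payload to checksum in record Invoice (alias payload declared on the renamed field) -> fires no rule on Invoice under this dialect and leaves the result unchanged

decoded: {"channel": "GUEST", "tags": {"src": 3, "b": 1}, "payload": 0xFF, "name": "delta", "phone": "alpha", "zip": -2, "quantity": 0, "unknown": {"avatar": 0xBEEF}}


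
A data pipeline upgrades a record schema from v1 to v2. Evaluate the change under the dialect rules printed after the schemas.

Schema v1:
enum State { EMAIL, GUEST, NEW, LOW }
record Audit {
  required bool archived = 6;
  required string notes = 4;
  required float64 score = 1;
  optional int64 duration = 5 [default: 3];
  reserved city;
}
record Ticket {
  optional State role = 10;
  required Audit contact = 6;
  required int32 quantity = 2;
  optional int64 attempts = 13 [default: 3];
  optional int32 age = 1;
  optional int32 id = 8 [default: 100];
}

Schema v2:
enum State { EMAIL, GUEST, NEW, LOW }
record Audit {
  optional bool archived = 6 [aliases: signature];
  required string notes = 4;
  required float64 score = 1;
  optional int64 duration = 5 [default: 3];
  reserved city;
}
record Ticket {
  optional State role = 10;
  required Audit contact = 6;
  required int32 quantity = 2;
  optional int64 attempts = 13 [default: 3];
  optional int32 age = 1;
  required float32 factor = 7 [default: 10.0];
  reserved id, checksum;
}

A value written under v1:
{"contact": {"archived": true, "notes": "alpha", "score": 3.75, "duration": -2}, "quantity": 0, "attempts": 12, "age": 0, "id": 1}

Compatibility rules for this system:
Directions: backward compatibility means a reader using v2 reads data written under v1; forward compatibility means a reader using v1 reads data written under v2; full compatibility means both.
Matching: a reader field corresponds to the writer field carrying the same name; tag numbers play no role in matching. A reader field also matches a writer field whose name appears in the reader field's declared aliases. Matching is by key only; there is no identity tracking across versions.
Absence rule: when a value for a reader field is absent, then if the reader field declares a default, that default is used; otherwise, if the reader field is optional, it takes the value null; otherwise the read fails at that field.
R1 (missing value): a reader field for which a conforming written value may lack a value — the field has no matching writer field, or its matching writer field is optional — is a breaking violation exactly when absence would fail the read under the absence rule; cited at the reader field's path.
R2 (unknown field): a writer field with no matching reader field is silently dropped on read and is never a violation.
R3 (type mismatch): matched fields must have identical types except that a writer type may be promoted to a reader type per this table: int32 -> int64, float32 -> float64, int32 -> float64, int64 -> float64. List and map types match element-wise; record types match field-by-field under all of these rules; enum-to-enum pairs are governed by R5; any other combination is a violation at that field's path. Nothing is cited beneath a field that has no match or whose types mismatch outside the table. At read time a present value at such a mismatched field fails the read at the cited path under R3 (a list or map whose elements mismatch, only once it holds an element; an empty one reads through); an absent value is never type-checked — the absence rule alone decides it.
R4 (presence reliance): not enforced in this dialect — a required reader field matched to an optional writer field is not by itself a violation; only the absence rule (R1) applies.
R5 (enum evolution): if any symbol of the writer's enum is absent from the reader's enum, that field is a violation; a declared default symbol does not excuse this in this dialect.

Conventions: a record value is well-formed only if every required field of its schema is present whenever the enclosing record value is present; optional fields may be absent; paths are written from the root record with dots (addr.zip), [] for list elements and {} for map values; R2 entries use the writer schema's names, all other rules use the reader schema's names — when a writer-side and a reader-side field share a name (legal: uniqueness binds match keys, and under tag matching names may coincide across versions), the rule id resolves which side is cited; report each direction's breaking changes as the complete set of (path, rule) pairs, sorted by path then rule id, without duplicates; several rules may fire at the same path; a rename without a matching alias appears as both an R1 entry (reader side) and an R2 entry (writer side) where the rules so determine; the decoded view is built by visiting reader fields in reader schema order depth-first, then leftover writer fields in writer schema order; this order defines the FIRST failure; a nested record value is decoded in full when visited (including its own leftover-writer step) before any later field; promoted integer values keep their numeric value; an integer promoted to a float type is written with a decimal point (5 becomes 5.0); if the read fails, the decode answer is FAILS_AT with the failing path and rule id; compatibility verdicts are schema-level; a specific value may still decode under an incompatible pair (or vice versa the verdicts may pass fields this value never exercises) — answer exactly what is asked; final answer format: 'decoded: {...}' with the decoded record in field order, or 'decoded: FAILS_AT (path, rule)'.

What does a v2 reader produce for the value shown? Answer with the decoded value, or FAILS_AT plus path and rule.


decoded: {"role": null, "contact": {"archived": true, "notes": "alpha", "score": 3.75, "duration": -2}, "quantity": 0, "attempts": 12, "age": 0, "factor": 10.0}

the writer's type comes first in each Ticket pair
decode walk for Ticket under reader schema v2:
  role := null (not supplied -> null)
  contact.archived := true
  contact.notes := "alpha"
  contact.score := 3.75
  contact.duration := -2
  quantity := 0
  attempts := 12
  age := 0
  factor := 10.0 (no value, default fills)
  writer id: unmatched, discarded
  => decoded: {"role": null, "contact": {"archived": true, "notes": "alpha", "score": 3.75, "duration": -2}, "quantity": 0, "attempts": 12, "age": 0, "factor": 10.0}
the rest of the Ticket diff is inert for this question:
  field archived in record Audit: required changed to optional -> changes Ticket's schema-level verdicts only — the decode of this value is the same


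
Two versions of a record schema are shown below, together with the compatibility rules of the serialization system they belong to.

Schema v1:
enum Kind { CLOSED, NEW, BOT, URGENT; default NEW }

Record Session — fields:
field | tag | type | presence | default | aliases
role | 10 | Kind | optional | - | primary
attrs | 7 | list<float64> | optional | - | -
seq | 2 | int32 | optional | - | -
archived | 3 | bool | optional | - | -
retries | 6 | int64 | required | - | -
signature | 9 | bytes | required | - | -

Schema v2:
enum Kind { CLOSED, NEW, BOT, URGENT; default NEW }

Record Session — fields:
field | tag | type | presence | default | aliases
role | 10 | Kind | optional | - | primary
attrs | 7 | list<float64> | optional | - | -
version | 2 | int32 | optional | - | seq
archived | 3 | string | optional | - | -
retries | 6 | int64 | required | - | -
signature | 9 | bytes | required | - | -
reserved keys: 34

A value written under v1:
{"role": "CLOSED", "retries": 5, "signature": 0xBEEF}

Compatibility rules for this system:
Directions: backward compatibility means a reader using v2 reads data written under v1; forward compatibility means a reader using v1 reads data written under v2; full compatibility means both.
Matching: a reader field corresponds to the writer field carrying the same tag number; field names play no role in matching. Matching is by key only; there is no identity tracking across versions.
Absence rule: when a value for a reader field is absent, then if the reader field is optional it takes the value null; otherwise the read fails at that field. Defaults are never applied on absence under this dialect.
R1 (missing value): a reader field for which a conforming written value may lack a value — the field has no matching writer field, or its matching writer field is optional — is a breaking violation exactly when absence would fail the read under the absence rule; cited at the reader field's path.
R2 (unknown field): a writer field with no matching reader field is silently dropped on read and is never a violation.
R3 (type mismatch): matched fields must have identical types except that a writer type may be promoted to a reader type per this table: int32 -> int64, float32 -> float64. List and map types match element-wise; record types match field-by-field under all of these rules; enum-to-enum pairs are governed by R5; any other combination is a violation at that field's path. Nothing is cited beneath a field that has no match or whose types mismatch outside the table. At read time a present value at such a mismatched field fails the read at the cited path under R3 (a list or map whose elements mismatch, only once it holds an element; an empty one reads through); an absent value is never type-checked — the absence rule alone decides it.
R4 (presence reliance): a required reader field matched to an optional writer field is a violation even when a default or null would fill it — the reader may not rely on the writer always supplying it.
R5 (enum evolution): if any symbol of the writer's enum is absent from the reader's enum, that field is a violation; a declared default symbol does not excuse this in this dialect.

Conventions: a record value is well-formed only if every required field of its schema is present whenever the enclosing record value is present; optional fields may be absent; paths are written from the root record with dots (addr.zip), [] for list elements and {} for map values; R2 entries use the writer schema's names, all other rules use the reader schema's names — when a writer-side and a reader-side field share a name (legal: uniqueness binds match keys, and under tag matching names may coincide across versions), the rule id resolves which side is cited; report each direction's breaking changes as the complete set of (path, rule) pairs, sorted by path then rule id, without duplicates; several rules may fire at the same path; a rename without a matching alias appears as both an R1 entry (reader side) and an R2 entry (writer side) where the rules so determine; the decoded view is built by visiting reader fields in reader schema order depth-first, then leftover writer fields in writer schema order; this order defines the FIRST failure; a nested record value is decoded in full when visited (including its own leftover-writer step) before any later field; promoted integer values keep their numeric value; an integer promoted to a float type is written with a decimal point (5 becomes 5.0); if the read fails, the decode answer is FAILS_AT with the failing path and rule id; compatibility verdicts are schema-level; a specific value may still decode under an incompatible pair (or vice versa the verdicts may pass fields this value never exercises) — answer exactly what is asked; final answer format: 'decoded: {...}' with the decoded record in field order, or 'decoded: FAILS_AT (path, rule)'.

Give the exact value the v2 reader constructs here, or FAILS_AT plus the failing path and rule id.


decoded: {"role": "CLOSED", "attrs": null, "version": null, "archived": null, "retries": 5, "signature": 0xBEEF}

in Session below, arrows point writer -> reader
decode (reader v2):
  role := "CLOSED"
  attrs := null (missing; optional => null)
  version := null (missing; optional => null)
  archived := null (missing; optional => null)
  retries := 5
  signature := 0xBEEF
  => decoded: {"role": "CLOSED", "attrs": null, "version": null, "archived": null, "retries": 5, "signature": 0xBEEF}
remaining Session differences; none change what is asked:
  field archived in record Session: type bool changed to string -> shifts the Session verdicts, not this decode


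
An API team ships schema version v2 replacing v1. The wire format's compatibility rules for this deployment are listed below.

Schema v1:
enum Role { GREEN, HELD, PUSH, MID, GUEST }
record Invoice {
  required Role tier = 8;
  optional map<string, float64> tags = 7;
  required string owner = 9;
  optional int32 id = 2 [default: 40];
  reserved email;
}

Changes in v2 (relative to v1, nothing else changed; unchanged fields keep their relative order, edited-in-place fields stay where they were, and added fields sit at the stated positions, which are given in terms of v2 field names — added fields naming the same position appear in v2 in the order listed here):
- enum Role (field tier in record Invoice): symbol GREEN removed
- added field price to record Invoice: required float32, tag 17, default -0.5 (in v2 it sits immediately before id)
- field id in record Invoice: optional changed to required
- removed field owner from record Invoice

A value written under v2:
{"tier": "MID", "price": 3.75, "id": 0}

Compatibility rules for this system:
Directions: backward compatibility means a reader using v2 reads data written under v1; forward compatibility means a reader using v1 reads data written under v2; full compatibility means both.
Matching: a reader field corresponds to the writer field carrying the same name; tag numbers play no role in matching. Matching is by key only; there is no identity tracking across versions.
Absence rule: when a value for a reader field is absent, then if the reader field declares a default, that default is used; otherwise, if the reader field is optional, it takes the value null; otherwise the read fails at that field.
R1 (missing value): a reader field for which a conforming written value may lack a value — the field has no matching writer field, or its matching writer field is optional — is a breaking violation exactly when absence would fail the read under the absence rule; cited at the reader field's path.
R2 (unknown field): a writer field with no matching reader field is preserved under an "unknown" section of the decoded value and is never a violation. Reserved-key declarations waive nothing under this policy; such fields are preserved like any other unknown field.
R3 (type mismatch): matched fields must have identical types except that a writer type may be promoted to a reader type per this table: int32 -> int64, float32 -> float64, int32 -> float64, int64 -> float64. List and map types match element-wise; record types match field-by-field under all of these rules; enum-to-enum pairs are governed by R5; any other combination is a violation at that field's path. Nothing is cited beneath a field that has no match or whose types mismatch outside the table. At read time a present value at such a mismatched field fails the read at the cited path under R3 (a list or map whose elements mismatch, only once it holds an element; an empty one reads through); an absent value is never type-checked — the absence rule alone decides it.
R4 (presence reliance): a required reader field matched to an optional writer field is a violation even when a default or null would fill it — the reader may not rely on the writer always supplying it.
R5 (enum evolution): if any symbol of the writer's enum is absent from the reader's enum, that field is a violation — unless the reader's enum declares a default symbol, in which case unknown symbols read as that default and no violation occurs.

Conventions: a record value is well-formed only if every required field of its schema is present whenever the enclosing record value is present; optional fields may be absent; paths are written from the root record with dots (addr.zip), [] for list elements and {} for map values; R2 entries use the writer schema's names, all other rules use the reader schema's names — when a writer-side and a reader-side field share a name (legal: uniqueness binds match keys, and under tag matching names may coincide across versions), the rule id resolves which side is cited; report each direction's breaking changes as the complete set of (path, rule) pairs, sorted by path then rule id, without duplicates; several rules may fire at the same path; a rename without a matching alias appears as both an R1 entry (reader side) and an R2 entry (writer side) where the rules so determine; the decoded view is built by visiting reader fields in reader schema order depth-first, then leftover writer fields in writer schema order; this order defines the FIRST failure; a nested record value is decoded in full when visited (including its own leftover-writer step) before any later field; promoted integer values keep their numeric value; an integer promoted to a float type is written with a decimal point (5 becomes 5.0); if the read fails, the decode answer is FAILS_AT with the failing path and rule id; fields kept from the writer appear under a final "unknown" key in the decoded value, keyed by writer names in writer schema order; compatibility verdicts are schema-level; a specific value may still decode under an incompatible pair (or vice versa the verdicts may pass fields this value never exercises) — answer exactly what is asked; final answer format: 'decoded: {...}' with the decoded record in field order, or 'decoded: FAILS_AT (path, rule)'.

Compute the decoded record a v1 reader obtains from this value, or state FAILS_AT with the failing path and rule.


decoded: FAILS_AT (owner, R1)

in Invoice below, arrows point writer -> reader
migrating the Invoice value to v1:
  tier := "MID"
  tags := null (missing; optional => null)
  read fails at owner under R1 (no fill)
  => FAILS_AT (owner, R1)
checking off the Invoice differences that do not matter here:
  enum Role (field tier in record Invoice): symbol GREEN removed -> a verdict-level change on Invoice — the shown value reads the same
  added field price to record Invoice: required float32, tag 17, default -0.5 (in v2 it sits immediately before id) -> no rule fires on it and the decoded Invoice view is identical with or without it
  field id in record Invoice: optional changed to required -> a verdict-level change on Invoice — the shown value reads the same


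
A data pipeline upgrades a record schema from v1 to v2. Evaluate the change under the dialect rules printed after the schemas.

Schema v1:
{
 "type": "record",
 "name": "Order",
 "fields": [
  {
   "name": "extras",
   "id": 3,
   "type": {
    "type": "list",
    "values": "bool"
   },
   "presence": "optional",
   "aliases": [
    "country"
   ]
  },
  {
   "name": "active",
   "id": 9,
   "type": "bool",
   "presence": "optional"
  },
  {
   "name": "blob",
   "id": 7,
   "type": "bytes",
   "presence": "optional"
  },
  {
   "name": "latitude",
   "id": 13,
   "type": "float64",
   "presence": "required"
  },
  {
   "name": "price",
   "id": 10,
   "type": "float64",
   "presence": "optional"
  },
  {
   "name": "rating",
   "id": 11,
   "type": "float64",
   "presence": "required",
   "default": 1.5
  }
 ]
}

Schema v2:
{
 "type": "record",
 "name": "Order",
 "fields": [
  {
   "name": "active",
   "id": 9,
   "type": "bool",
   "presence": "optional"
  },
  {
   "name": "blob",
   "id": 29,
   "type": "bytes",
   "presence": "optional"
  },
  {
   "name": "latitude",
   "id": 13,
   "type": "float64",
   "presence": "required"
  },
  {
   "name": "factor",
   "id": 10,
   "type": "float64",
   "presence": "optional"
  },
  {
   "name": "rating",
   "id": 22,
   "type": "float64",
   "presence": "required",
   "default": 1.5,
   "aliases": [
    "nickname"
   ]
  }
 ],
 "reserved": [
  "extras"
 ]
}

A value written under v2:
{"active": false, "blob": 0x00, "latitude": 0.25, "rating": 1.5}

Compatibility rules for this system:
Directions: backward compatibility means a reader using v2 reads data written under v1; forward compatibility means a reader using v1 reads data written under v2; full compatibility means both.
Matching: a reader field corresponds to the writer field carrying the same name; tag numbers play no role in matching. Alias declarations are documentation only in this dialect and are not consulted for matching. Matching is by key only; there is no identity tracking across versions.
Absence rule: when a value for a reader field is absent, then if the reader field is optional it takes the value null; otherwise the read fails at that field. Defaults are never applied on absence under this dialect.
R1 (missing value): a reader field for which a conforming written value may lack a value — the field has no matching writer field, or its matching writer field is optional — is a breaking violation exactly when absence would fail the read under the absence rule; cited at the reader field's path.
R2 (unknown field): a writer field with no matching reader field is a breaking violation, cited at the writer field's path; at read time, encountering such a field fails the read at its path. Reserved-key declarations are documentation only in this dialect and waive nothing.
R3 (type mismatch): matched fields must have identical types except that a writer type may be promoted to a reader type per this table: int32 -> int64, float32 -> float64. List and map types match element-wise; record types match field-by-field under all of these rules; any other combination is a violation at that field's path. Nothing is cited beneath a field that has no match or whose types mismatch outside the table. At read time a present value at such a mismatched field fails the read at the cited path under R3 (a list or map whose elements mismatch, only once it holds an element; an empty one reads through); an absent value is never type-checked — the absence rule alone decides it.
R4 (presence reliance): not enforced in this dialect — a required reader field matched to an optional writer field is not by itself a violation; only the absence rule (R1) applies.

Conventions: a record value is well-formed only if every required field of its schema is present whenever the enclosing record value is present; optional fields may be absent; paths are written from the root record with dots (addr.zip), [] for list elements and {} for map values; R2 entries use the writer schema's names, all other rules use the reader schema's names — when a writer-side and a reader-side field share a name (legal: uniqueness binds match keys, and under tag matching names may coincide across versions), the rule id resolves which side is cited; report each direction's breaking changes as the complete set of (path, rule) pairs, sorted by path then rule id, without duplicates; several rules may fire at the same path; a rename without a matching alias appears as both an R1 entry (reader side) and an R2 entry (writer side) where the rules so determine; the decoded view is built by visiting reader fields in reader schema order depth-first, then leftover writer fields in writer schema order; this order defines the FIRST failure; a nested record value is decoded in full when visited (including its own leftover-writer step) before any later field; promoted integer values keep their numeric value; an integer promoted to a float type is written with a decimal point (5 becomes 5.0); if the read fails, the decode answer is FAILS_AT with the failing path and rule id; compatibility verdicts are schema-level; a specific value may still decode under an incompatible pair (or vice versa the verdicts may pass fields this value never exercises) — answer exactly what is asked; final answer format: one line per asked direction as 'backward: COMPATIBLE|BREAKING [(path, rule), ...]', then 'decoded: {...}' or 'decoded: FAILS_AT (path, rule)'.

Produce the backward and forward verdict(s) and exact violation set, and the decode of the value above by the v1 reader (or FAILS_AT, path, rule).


each type pair in Order: writer, then reader
backward on Order — v2 reading data written by v1:
  bool -> bool, writer optional: active aligns to active
  bytes -> bytes, writer optional: blob aligns to blob
  float64 -> float64, writer required: latitude aligns to latitude
  no writer field matches reader factor
  float64 -> float64, writer required: rating aligns to rating
  leftover writer field: extras
  leftover writer field: price
  rule R2 violated at extras
  rule R2 violated at price
  => 2 violation(s): backward is BREAKING for Order
forward on Order — v1 reading data written by v2:
  no writer field matches reader extras
  bool -> bool, writer optional: active aligns to active
  bytes -> bytes, writer optional: blob aligns to blob
  float64 -> float64, writer required: latitude aligns to latitude
  no writer field matches reader price
  float64 -> float64, writer required: rating aligns to rating
  leftover writer field: factor
  rule R2 violated at factor
  => 1 violation(s): forward is BREAKING for Order
migrating the Order value to v1:
  extras := null (not supplied -> null)
  active := false
  blob := 0x00
  latitude := 0.25
  price := null (not supplied -> null)
  rating := 1.5
  => decoded: {"extras": null, "active": false, "blob": 0x00, "latitude": 0.25, "price": null, "rating": 1.5}

backward: BREAKING [(extras, R2), (price, R2)]; forward: BREAKING [(factor, R2)]; decoded: {"extras": null, "active": false, "blob": 0x00, "latitude": 0.25, "price": null, "rating": 1.5}


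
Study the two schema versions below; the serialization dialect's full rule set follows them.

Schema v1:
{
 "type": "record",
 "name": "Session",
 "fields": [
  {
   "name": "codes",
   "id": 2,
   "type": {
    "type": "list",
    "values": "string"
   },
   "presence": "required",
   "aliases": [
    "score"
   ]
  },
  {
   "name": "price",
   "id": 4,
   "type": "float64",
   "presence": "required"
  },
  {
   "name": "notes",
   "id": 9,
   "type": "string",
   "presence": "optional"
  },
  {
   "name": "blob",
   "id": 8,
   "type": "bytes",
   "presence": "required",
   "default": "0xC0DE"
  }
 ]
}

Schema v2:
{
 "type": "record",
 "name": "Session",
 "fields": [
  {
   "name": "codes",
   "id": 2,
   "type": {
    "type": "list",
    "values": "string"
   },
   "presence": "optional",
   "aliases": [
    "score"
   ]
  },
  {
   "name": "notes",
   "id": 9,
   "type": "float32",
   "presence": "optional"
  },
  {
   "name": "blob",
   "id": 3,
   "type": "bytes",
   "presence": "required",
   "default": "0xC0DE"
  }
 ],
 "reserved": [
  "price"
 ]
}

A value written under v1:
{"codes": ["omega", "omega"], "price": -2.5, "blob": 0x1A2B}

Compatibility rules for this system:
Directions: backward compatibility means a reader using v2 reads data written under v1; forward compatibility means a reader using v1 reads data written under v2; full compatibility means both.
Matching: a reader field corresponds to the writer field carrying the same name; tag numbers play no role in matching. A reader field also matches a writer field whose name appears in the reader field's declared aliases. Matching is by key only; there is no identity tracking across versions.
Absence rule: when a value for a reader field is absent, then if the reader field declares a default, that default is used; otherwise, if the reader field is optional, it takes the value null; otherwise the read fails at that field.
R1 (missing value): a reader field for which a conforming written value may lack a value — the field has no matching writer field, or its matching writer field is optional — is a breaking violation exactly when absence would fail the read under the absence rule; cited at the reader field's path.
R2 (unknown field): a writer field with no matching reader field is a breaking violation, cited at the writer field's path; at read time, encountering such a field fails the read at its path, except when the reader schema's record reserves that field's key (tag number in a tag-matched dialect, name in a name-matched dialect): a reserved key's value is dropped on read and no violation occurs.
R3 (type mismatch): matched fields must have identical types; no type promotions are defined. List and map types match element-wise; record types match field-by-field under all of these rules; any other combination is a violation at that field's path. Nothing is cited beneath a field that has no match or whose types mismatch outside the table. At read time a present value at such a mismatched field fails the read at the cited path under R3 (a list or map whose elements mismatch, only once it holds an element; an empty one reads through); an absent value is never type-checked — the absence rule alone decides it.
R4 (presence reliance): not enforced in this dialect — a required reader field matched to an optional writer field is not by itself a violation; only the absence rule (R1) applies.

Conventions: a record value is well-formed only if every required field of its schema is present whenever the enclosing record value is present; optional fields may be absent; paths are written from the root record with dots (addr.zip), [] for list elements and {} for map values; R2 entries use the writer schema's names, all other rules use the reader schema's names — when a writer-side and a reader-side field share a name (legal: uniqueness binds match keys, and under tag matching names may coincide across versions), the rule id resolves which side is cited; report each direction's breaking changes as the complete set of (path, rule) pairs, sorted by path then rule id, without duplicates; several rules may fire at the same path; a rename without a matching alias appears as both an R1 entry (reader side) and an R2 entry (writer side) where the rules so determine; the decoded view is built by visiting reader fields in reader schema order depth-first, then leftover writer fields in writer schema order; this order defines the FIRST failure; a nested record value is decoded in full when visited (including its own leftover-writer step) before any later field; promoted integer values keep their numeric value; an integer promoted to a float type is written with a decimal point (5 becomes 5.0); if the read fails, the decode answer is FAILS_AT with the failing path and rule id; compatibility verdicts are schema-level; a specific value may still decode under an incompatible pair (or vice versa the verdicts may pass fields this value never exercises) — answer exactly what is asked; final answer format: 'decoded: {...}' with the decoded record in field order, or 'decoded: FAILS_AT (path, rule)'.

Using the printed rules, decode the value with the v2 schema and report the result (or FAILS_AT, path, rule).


arrows below run writer -> reader for Session
decode (reader v2):
  codes := ["omega", "omega"]
  notes := null (missing; optional => null)
  blob := 0x1A2B
  writer price: reserved -> dropped
  => decoded: {"codes": ["omega", "omega"], "notes": null, "blob": 0x1A2B}
checking off the Session differences that do not matter here:
  field blob in record Session: tag 8 changed to 3 -> triggers nothing under the printed rules; the Session answer is the same either way
  field codes in record Session: required changed to optional -> affects the rule determinations only; this particular Session value decodes identically
  field notes in record Session: type string changed to float32 -> affects the rule determinations only; this particular Session value decodes identically

decoded: {"codes": ["omega", "omega"], "notes": null, "blob": 0x1A2B}
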